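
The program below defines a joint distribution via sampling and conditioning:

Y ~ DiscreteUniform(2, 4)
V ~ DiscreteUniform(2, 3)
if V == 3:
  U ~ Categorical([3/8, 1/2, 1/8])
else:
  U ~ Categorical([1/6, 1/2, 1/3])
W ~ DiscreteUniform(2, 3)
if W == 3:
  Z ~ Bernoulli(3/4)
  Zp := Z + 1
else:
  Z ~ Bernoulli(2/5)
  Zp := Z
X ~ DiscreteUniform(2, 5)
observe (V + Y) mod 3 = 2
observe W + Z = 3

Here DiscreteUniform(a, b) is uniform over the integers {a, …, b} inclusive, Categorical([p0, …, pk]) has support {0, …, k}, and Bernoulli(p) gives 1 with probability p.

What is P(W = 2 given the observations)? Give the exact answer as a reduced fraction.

P(W = 2 | obs) = 8/13

Enumerate traces; 48 have nonzero weight after conditioning:
  (Y=2, V=3, U=0, W=2, Z=1, X=2) weight 1/320
  (Y=2, V=3, U=0, W=2, Z=1, X=3) weight 1/320
  (Y=2, V=3, U=0, W=2, Z=1, X=4) weight 1/320
  (Y=2, V=3, U=0, W=2, Z=1, X=5) weight 1/320
  (Y=2, V=3, U=0, W=3, Z=0, X=2) weight 1/512
  (Y=2, V=3, U=0, W=3, Z=0, X=3) weight 1/512
  (Y=2, V=3, U=0, W=3, Z=0, X=4) weight 1/512
  (Y=2, V=3, U=0, W=3, Z=0, X=5) weight 1/512
  … 40 more
Group by W:
  weight(W=2) = 1/15
  weight(W=3) = 1/24
Total weight = 1/15 + 1/24 = 13/120
P(W=2 | obs) = 1/15 / 13/120 = 8/13
P(W=3 | obs) = 1/24 / 13/120 = 5/13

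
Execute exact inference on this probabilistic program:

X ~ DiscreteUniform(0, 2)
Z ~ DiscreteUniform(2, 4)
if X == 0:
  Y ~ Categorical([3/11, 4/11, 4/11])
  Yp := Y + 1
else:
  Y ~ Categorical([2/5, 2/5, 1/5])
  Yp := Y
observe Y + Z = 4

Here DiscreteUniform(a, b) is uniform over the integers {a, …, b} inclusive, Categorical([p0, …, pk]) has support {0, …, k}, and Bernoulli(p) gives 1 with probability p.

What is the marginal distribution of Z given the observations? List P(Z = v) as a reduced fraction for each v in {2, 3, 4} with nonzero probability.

Enumerate traces; 9 have nonzero weight after conditioning:
  (X=0, Z=2, Y=2) weight 4/99
  (X=0, Z=3, Y=1) weight 4/99
  (X=0, Z=4, Y=0) weight 1/33
  (X=1, Z=2, Y=2) weight 1/45
  (X=1, Z=3, Y=1) weight 2/45
  (X=1, Z=4, Y=0) weight 2/45
  (X=2, Z=2, Y=2) weight 1/45
  (X=2, Z=3, Y=1) weight 2/45
  … 1 more
Group by Z:
  weight(Z=2) = 14/165
  weight(Z=3) = 64/495
  weight(Z=4) = 59/495
Total weight = 14/165 + 64/495 + 59/495 = 1/3
P(Z=2 | obs) = 14/165 / 1/3 = 14/55
P(Z=3 | obs) = 64/495 / 1/3 = 64/165
P(Z=4 | obs) = 59/495 / 1/3 = 59/165

P(Z=2) = 14/55, P(Z=3) = 64/165, P(Z=4) = 59/165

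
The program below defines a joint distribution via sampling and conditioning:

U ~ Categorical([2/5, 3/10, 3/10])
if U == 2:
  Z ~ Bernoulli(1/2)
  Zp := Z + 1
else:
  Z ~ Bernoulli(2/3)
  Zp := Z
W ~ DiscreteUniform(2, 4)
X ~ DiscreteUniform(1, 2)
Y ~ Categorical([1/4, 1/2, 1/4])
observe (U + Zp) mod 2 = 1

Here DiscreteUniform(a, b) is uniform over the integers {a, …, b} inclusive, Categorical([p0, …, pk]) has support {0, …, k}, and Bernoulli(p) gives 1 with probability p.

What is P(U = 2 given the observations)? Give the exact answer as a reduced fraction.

Enumerate traces; 54 have nonzero weight after conditioning:
  (U=0, Z=1, W=2, X=1, Y=0) weight 1/90
  (U=0, Z=1, W=2, X=1, Y=1) weight 1/45
  (U=0, Z=1, W=2, X=1, Y=2) weight 1/90
  (U=0, Z=1, W=2, X=2, Y=0) weight 1/90
  (U=0, Z=1, W=2, X=2, Y=1) weight 1/45
  (U=0, Z=1, W=2, X=2, Y=2) weight 1/90
  (U=0, Z=1, W=3, X=1, Y=0) weight 1/90
  (U=0, Z=1, W=3, X=1, Y=1) weight 1/45
  (U=1, Z=0, W=2, X=1, Y=0) weight 1/240
  (U=2, Z=0, W=2, X=1, Y=0) weight 1/160
  … 44 more
Group by U:
  weight(U=0) = 4/15
  weight(U=1) = 1/10
  weight(U=2) = 3/20
Total weight = 4/15 + 1/10 + 3/20 = 31/60
P(U=0 | obs) = 4/15 / 31/60 = 16/31
P(U=1 | obs) = 1/10 / 31/60 = 6/31
P(U=2 | obs) = 3/20 / 31/60 = 9/31

P(U = 2 | obs) = 9/31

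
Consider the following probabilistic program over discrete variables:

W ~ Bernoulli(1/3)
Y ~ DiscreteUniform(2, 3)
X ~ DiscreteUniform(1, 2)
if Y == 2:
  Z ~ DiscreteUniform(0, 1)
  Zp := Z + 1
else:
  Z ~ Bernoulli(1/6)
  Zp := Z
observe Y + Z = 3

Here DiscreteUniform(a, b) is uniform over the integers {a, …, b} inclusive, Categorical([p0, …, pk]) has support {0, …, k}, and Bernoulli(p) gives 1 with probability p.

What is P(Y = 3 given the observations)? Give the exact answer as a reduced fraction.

Enumerate traces; 8 have nonzero weight after conditioning:
  (W=0, Y=2, X=1, Z=1) weight 1/12
  (W=0, Y=2, X=2, Z=1) weight 1/12
  (W=0, Y=3, X=1, Z=0) weight 5/36
  (W=0, Y=3, X=2, Z=0) weight 5/36
  (W=1, Y=2, X=1, Z=1) weight 1/24
  (W=1, Y=2, X=2, Z=1) weight 1/24
  (W=1, Y=3, X=1, Z=0) weight 5/72
  (W=1, Y=3, X=2, Z=0) weight 5/72
Group by Y:
  weight(Y=2) = 1/4
  weight(Y=3) = 5/12
Total weight = 1/4 + 5/12 = 2/3
P(Y=2 | obs) = 1/4 / 2/3 = 3/8
P(Y=3 | obs) = 5/12 / 2/3 = 5/8

P(Y = 3 | obs) = 5/8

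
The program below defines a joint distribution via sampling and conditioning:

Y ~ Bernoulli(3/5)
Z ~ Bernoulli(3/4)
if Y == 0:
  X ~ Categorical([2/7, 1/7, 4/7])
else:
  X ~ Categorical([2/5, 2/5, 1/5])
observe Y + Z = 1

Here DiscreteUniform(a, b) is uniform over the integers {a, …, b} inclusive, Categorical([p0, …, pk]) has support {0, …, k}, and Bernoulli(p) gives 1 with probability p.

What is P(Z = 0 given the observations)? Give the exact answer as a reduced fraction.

P(Z = 0 | obs) = 1/3

Enumerate traces; 6 have nonzero weight after conditioning:
  (Y=0, Z=1, X=0) weight 3/35
  (Y=0, Z=1, X=1) weight 3/70
  (Y=0, Z=1, X=2) weight 6/35
  (Y=1, Z=0, X=0) weight 3/50
  (Y=1, Z=0, X=1) weight 3/50
  (Y=1, Z=0, X=2) weight 3/100
Group by Z:
  weight(Z=0) = 3/20
  weight(Z=1) = 3/10
Total weight = 3/20 + 3/10 = 9/20
P(Z=0 | obs) = 3/20 / 9/20 = 1/3
P(Z=1 | obs) = 3/10 / 9/20 = 2/3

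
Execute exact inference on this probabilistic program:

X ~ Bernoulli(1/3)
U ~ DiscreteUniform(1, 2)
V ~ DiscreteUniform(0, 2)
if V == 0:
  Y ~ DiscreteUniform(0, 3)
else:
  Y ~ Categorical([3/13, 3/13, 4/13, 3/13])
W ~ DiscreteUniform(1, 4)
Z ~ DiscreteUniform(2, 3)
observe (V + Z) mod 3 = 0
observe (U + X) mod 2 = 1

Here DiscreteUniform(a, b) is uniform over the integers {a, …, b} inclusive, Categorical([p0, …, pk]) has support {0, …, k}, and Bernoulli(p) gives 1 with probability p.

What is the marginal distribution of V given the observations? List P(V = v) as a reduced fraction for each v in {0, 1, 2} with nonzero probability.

P(V=0) = 1/2, P(V=1) = 1/2

Enumerate traces; 64 have nonzero weight after conditioning:
  (X=0, U=1, V=0, Y=0, W=1, Z=3) weight 1/288
  (X=0, U=1, V=0, Y=0, W=2, Z=3) weight 1/288
  (X=0, U=1, V=0, Y=0, W=3, Z=3) weight 1/288
  (X=0, U=1, V=0, Y=0, W=4, Z=3) weight 1/288
  (X=0, U=1, V=0, Y=1, W=1, Z=3) weight 1/288
  (X=0, U=1, V=0, Y=1, W=2, Z=3) weight 1/288
  (X=0, U=1, V=0, Y=1, W=3, Z=3) weight 1/288
  (X=0, U=1, V=0, Y=1, W=4, Z=3) weight 1/288
  (X=0, U=1, V=1, Y=0, W=1, Z=2) weight 1/312
  … 55 more
Group by V:
  weight(V=0) = 1/12
  weight(V=1) = 1/12
Total weight = 1/12 + 1/12 = 1/6
P(V=0 | obs) = 1/12 / 1/6 = 1/2
P(V=1 | obs) = 1/12 / 1/6 = 1/2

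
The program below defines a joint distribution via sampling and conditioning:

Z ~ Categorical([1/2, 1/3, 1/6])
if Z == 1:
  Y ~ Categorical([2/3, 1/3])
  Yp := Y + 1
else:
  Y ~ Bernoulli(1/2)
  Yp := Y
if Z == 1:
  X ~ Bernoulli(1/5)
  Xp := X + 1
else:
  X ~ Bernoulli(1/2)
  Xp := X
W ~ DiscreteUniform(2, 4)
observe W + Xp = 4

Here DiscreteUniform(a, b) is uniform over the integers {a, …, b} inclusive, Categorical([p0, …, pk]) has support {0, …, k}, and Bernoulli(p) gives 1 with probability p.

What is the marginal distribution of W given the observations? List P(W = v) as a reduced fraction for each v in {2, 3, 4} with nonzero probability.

P(W=2) = 1/15, P(W=3) = 3/5, P(W=4) = 1/3

Enumerate traces; 12 have nonzero weight after conditioning:
  (Z=0, Y=0, X=0, W=4) weight 1/24
  (Z=0, Y=0, X=1, W=3) weight 1/24
  (Z=0, Y=1, X=0, W=4) weight 1/24
  (Z=0, Y=1, X=1, W=3) weight 1/24
  (Z=1, Y=0, X=0, W=3) weight 8/135
  (Z=1, Y=0, X=1, W=2) weight 2/135
  (Z=1, Y=1, X=0, W=3) weight 4/135
  (Z=1, Y=1, X=1, W=2) weight 1/135
  … 4 more
Group by W:
  weight(W=2) = 1/45
  weight(W=3) = 1/5
  weight(W=4) = 1/9
Total weight = 1/45 + 1/5 + 1/9 = 1/3
P(W=2 | obs) = 1/45 / 1/3 = 1/15
P(W=3 | obs) = 1/5 / 1/3 = 3/5
P(W=4 | obs) = 1/9 / 1/3 = 1/3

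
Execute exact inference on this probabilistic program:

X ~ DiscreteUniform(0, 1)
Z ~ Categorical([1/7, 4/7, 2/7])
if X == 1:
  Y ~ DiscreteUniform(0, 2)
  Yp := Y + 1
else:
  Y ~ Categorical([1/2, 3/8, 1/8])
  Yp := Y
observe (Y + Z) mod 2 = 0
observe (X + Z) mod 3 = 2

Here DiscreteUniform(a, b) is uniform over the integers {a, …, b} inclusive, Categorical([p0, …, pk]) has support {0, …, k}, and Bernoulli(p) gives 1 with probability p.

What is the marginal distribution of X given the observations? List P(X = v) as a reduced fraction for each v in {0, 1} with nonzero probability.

Enumerate traces; 3 have nonzero weight after conditioning:
  (X=0, Z=2, Y=0) weight 1/14
  (X=0, Z=2, Y=2) weight 1/56
  (X=1, Z=1, Y=1) weight 2/21
Group by X:
  weight(X=0) = 5/56
  weight(X=1) = 2/21
Total weight = 5/56 + 2/21 = 31/168
P(X=0 | obs) = 5/56 / 31/168 = 15/31
P(X=1 | obs) = 2/21 / 31/168 = 16/31

P(X=0) = 15/31, P(X=1) = 16/31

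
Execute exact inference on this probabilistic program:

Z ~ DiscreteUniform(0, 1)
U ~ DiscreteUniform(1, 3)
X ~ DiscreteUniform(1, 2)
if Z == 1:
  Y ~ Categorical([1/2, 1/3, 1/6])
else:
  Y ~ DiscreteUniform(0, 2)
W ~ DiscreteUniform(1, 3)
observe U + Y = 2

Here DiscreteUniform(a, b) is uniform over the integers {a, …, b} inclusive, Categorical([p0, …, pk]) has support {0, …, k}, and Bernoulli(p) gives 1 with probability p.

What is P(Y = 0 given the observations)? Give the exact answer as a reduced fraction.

Enumerate traces; 24 have nonzero weight after conditioning:
  (Z=0, U=1, X=1, Y=1, W=1) weight 1/108
  (Z=0, U=1, X=1, Y=1, W=2) weight 1/108
  (Z=0, U=1, X=1, Y=1, W=3) weight 1/108
  (Z=0, U=1, X=2, Y=1, W=1) weight 1/108
  (Z=0, U=1, X=2, Y=1, W=2) weight 1/108
  (Z=0, U=1, X=2, Y=1, W=3) weight 1/108
  (Z=0, U=2, X=1, Y=0, W=1) weight 1/108
  (Z=0, U=2, X=1, Y=0, W=2) weight 1/108
  … 16 more
Group by Y:
  weight(Y=0) = 5/36
  weight(Y=1) = 1/9
Total weight = 5/36 + 1/9 = 1/4
P(Y=0 | obs) = 5/36 / 1/4 = 5/9
P(Y=1 | obs) = 1/9 / 1/4 = 4/9

P(Y = 0 | obs) = 5/9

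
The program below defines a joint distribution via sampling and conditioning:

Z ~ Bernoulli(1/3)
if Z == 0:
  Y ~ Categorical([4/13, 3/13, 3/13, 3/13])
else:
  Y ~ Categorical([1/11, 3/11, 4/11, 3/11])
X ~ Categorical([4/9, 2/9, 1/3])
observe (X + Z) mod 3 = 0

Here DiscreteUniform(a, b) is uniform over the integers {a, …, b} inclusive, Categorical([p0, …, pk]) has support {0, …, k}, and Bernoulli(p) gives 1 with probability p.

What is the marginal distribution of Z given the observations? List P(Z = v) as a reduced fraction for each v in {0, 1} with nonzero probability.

P(Z=0) = 8/11, P(Z=1) = 3/11

Enumerate traces; 8 have nonzero weight after conditioning:
  (Z=0, Y=0, X=0) weight 32/351
  (Z=0, Y=1, X=0) weight 8/117
  (Z=0, Y=2, X=0) weight 8/117
  (Z=0, Y=3, X=0) weight 8/117
  (Z=1, Y=0, X=2) weight 1/99
  (Z=1, Y=1, X=2) weight 1/33
  (Z=1, Y=2, X=2) weight 4/99
  (Z=1, Y=3, X=2) weight 1/33
Group by Z:
  weight(Z=0) = 8/27
  weight(Z=1) = 1/9
Total weight = 8/27 + 1/9 = 11/27
P(Z=0 | obs) = 8/27 / 11/27 = 8/11
P(Z=1 | obs) = 1/9 / 11/27 = 3/11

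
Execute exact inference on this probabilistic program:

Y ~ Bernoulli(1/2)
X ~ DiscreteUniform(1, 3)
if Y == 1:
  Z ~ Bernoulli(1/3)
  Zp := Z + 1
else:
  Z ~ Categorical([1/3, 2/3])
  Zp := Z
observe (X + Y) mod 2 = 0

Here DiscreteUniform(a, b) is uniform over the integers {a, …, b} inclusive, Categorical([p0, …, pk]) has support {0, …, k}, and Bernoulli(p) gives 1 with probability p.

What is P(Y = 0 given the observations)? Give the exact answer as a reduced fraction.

P(Y = 0 | obs) = 1/3

Enumerate traces; 6 have nonzero weight after conditioning:
  (Y=0, X=2, Z=0) weight 1/18
  (Y=0, X=2, Z=1) weight 1/9
  (Y=1, X=1, Z=0) weight 1/9
  (Y=1, X=1, Z=1) weight 1/18
  (Y=1, X=3, Z=0) weight 1/9
  (Y=1, X=3, Z=1) weight 1/18
Group by Y:
  weight(Y=0) = 1/6
  weight(Y=1) = 1/3
Total weight = 1/6 + 1/3 = 1/2
P(Y=0 | obs) = 1/6 / 1/2 = 1/3
P(Y=1 | obs) = 1/3 / 1/2 = 2/3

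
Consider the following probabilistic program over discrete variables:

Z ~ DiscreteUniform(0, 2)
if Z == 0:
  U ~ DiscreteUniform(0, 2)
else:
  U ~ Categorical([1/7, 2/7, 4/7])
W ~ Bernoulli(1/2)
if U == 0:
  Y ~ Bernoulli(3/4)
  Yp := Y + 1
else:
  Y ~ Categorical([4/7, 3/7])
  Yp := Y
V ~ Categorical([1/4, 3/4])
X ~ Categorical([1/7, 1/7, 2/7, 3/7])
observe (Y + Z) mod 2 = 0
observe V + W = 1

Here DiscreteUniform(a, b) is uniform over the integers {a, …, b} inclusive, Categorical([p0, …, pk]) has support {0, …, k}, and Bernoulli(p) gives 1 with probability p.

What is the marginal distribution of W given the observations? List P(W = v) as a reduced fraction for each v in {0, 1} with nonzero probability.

Enumerate traces; 72 have nonzero weight after conditioning:
  (Z=0, U=0, W=0, Y=0, V=1, X=0) weight 1/672
  (Z=0, U=0, W=0, Y=0, V=1, X=1) weight 1/672
  (Z=0, U=0, W=0, Y=0, V=1, X=2) weight 1/336
  (Z=0, U=0, W=0, Y=0, V=1, X=3) weight 1/224
  (Z=0, U=0, W=1, Y=0, V=0, X=0) weight 1/2016
  (Z=0, U=0, W=1, Y=0, V=0, X=1) weight 1/2016
  (Z=0, U=0, W=1, Y=0, V=0, X=2) weight 1/1008
  (Z=0, U=0, W=1, Y=0, V=0, X=3) weight 1/672
  … 64 more
Group by W:
  weight(W=0) = 41/224
  weight(W=1) = 41/672
Total weight = 41/224 + 41/672 = 41/168
P(W=0 | obs) = 41/224 / 41/168 = 3/4
P(W=1 | obs) = 41/672 / 41/168 = 1/4

P(W=0) = 3/4, P(W=1) = 1/4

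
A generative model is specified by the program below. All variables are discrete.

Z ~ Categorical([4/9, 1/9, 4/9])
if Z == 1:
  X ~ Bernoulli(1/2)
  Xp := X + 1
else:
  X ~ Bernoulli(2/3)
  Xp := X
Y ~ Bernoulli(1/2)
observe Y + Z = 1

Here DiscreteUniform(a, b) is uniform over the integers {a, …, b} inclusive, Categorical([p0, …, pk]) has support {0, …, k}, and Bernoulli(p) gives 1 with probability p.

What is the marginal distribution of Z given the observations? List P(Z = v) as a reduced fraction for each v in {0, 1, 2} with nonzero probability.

P(Z=0) = 4/5, P(Z=1) = 1/5

Enumerate traces; 4 have nonzero weight after conditioning:
  (Z=0, X=0, Y=1) weight 2/27
  (Z=0, X=1, Y=1) weight 4/27
  (Z=1, X=0, Y=0) weight 1/36
  (Z=1, X=1, Y=0) weight 1/36
Group by Z:
  weight(Z=0) = 2/9
  weight(Z=1) = 1/18
Total weight = 2/9 + 1/18 = 5/18
P(Z=0 | obs) = 2/9 / 5/18 = 4/5
P(Z=1 | obs) = 1/18 / 5/18 = 1/5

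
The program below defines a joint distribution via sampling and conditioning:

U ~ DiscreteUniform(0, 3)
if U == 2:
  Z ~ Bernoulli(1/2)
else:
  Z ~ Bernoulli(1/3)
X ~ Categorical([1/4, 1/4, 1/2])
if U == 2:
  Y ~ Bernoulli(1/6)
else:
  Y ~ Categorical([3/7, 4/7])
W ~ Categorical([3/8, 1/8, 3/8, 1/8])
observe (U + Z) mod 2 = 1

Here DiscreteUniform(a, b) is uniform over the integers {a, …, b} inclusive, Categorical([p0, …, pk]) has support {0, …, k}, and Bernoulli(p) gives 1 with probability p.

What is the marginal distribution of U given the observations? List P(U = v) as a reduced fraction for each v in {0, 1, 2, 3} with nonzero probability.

Enumerate traces; 96 have nonzero weight after conditioning:
  (U=0, Z=1, X=0, Y=0, W=0) weight 3/896
  (U=0, Z=1, X=0, Y=0, W=1) weight 1/896
  (U=0, Z=1, X=0, Y=0, W=2) weight 3/896
  (U=0, Z=1, X=0, Y=0, W=3) weight 1/896
  (U=0, Z=1, X=0, Y=1, W=0) weight 1/224
  (U=0, Z=1, X=0, Y=1, W=1) weight 1/672
  (U=0, Z=1, X=0, Y=1, W=2) weight 1/224
  (U=0, Z=1, X=0, Y=1, W=3) weight 1/672
  (U=1, Z=0, X=0, Y=0, W=0) weight 3/448
  (U=2, Z=1, X=0, Y=0, W=0) weight 5/512
  … 86 more
Group by U:
  weight(U=0) = 1/12
  weight(U=1) = 1/6
  weight(U=2) = 1/8
  weight(U=3) = 1/6
Total weight = 1/12 + 1/6 + 1/8 + 1/6 = 13/24
P(U=0 | obs) = 1/12 / 13/24 = 2/13
P(U=1 | obs) = 1/6 / 13/24 = 4/13
P(U=2 | obs) = 1/8 / 13/24 = 3/13
P(U=3 | obs) = 1/6 / 13/24 = 4/13

P(U=0) = 2/13, P(U=1) = 4/13, P(U=2) = 3/13, P(U=3) = 4/13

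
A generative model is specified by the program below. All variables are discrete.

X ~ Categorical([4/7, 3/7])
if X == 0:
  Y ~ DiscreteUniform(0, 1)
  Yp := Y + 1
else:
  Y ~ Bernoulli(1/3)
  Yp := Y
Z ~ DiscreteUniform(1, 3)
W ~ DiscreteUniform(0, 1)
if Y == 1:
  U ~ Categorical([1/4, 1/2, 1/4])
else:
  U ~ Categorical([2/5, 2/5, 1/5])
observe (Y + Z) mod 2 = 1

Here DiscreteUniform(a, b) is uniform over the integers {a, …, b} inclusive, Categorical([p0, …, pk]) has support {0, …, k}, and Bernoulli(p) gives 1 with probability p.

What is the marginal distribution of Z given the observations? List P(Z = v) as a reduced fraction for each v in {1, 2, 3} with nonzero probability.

Enumerate traces; 36 have nonzero weight after conditioning:
  (X=0, Y=0, Z=1, W=0, U=0) weight 2/105
  (X=0, Y=0, Z=1, W=0, U=1) weight 2/105
  (X=0, Y=0, Z=1, W=0, U=2) weight 1/105
  (X=0, Y=0, Z=1, W=1, U=0) weight 2/105
  (X=0, Y=0, Z=1, W=1, U=1) weight 2/105
  (X=0, Y=0, Z=1, W=1, U=2) weight 1/105
  (X=0, Y=0, Z=3, W=0, U=0) weight 2/105
  (X=0, Y=0, Z=3, W=0, U=1) weight 2/105
  (X=0, Y=1, Z=2, W=0, U=0) weight 1/84
  … 27 more
Group by Z:
  weight(Z=1) = 4/21
  weight(Z=2) = 1/7
  weight(Z=3) = 4/21
Total weight = 4/21 + 1/7 + 4/21 = 11/21
P(Z=1 | obs) = 4/21 / 11/21 = 4/11
P(Z=2 | obs) = 1/7 / 11/21 = 3/11
P(Z=3 | obs) = 4/21 / 11/21 = 4/11

P(Z=1) = 4/11, P(Z=2) = 3/11, P(Z=3) = 4/11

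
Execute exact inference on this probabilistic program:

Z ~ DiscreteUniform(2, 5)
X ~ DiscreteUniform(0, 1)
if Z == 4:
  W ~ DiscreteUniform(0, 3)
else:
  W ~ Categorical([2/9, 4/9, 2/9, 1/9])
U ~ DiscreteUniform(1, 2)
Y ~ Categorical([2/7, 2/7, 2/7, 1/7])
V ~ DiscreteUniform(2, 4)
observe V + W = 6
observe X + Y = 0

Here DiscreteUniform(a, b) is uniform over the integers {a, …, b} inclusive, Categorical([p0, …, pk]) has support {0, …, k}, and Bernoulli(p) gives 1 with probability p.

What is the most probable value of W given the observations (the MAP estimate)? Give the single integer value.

argmax_v P(W = v | obs) = 2

Enumerate traces; 16 have nonzero weight after conditioning:
  (Z=2, X=0, W=2, U=1, Y=0, V=4) weight 1/756
  (Z=2, X=0, W=2, U=2, Y=0, V=4) weight 1/756
  (Z=2, X=0, W=3, U=1, Y=0, V=3) weight 1/1512
  (Z=2, X=0, W=3, U=2, Y=0, V=3) weight 1/1512
  (Z=3, X=0, W=2, U=1, Y=0, V=4) weight 1/756
  (Z=3, X=0, W=2, U=2, Y=0, V=4) weight 1/756
  (Z=3, X=0, W=3, U=1, Y=0, V=3) weight 1/1512
  (Z=3, X=0, W=3, U=2, Y=0, V=3) weight 1/1512
  … 8 more
Group by W:
  weight(W=2) = 11/1008
  weight(W=3) = 1/144
Total weight = 11/1008 + 1/144 = 1/56
P(W=2 | obs) = 11/1008 / 1/56 = 11/18
P(W=3 | obs) = 1/144 / 1/56 = 7/18
argmax = 2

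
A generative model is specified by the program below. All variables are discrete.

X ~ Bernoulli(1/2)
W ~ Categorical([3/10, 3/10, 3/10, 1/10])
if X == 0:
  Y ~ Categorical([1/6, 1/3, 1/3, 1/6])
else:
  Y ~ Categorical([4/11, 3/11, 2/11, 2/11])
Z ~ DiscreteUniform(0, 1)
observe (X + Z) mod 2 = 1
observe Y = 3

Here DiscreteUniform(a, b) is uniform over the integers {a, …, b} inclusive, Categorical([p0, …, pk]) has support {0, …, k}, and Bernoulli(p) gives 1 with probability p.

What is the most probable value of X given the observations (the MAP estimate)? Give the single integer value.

argmax_v P(X = v | obs) = 1

Enumerate traces; 8 have nonzero weight after conditioning:
  (X=0, W=0, Y=3, Z=1) weight 1/80
  (X=0, W=1, Y=3, Z=1) weight 1/80
  (X=0, W=2, Y=3, Z=1) weight 1/80
  (X=0, W=3, Y=3, Z=1) weight 1/240
  (X=1, W=0, Y=3, Z=0) weight 3/220
  (X=1, W=1, Y=3, Z=0) weight 3/220
  (X=1, W=2, Y=3, Z=0) weight 3/220
  (X=1, W=3, Y=3, Z=0) weight 1/220
Group by X:
  weight(X=0) = 1/24
  weight(X=1) = 1/22
Total weight = 1/24 + 1/22 = 23/264
P(X=0 | obs) = 1/24 / 23/264 = 11/23
P(X=1 | obs) = 1/22 / 23/264 = 12/23
argmax = 1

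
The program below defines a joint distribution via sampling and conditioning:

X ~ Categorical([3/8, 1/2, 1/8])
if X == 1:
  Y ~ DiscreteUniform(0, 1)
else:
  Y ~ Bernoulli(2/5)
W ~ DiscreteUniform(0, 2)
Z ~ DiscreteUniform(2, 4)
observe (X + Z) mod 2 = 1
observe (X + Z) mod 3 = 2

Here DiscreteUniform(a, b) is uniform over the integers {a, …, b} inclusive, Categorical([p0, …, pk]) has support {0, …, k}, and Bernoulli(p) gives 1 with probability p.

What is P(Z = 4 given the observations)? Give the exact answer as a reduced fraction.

P(Z = 4 | obs) = 4/5

Enumerate traces; 12 have nonzero weight after conditioning:
  (X=1, Y=0, W=0, Z=4) weight 1/36
  (X=1, Y=0, W=1, Z=4) weight 1/36
  (X=1, Y=0, W=2, Z=4) weight 1/36
  (X=1, Y=1, W=0, Z=4) weight 1/36
  (X=1, Y=1, W=1, Z=4) weight 1/36
  (X=1, Y=1, W=2, Z=4) weight 1/36
  (X=2, Y=0, W=0, Z=3) weight 1/120
  (X=2, Y=0, W=1, Z=3) weight 1/120
  … 4 more
Group by Z:
  weight(Z=3) = 1/24
  weight(Z=4) = 1/6
Total weight = 1/24 + 1/6 = 5/24
P(Z=3 | obs) = 1/24 / 5/24 = 1/5
P(Z=4 | obs) = 1/6 / 5/24 = 4/5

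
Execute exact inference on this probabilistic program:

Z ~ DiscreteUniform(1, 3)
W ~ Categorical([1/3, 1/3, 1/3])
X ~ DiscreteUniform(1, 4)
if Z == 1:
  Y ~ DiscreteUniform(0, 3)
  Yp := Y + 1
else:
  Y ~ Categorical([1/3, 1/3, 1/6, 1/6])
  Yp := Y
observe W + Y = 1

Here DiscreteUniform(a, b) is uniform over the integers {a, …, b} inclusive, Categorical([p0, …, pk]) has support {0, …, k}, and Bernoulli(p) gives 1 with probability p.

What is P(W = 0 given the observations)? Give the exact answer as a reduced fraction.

Enumerate traces; 24 have nonzero weight after conditioning:
  (Z=1, W=0, X=1, Y=1) weight 1/144
  (Z=1, W=0, X=2, Y=1) weight 1/144
  (Z=1, W=0, X=3, Y=1) weight 1/144
  (Z=1, W=0, X=4, Y=1) weight 1/144
  (Z=1, W=1, X=1, Y=0) weight 1/144
  (Z=1, W=1, X=2, Y=0) weight 1/144
  (Z=1, W=1, X=3, Y=0) weight 1/144
  (Z=1, W=1, X=4, Y=0) weight 1/144
  … 16 more
Group by W:
  weight(W=0) = 11/108
  weight(W=1) = 11/108
Total weight = 11/108 + 11/108 = 11/54
P(W=0 | obs) = 11/108 / 11/54 = 1/2
P(W=1 | obs) = 11/108 / 11/54 = 1/2

P(W = 0 | obs) = 1/2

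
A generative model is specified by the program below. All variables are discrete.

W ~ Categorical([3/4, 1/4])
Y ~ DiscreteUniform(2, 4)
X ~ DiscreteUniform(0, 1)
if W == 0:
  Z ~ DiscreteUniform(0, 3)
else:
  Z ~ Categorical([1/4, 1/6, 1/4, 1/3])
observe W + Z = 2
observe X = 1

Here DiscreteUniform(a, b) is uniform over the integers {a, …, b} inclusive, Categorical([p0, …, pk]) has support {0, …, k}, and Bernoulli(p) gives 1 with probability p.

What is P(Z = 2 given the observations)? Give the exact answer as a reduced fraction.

P(Z = 2 | obs) = 9/11

Enumerate traces; 6 have nonzero weight after conditioning:
  (W=0, Y=2, X=1, Z=2) weight 1/32
  (W=0, Y=3, X=1, Z=2) weight 1/32
  (W=0, Y=4, X=1, Z=2) weight 1/32
  (W=1, Y=2, X=1, Z=1) weight 1/144
  (W=1, Y=3, X=1, Z=1) weight 1/144
  (W=1, Y=4, X=1, Z=1) weight 1/144
Group by Z:
  weight(Z=1) = 1/48
  weight(Z=2) = 3/32
Total weight = 1/48 + 3/32 = 11/96
P(Z=1 | obs) = 1/48 / 11/96 = 2/11
P(Z=2 | obs) = 3/32 / 11/96 = 9/11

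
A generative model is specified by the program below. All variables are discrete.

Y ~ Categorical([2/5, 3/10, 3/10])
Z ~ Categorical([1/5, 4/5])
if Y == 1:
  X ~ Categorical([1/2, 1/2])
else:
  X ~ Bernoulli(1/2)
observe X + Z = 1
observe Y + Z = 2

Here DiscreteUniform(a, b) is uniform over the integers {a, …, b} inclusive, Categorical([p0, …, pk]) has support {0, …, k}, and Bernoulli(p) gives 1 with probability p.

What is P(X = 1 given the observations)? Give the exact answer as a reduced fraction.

P(X = 1 | obs) = 1/5

Enumerate traces; 2 have nonzero weight after conditioning:
  (Y=1, Z=1, X=0) weight 3/25
  (Y=2, Z=0, X=1) weight 3/100
Group by X:
  weight(X=0) = 3/25
  weight(X=1) = 3/100
Total weight = 3/25 + 3/100 = 3/20
P(X=0 | obs) = 3/25 / 3/20 = 4/5
P(X=1 | obs) = 3/100 / 3/20 = 1/5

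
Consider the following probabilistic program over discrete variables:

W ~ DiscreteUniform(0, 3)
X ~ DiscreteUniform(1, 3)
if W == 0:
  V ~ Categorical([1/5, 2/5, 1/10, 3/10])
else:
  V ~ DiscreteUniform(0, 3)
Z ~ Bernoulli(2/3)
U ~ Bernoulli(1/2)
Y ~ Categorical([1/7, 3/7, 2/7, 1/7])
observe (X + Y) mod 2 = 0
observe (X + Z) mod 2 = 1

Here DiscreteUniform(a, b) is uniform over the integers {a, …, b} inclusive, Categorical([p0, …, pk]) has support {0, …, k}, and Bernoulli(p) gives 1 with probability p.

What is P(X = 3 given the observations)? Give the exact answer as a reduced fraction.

P(X = 3 | obs) = 2/7

Enumerate traces; 192 have nonzero weight after conditioning:
  (W=0, X=1, V=0, Z=0, U=0, Y=1) weight 1/840
  (W=0, X=1, V=0, Z=0, U=0, Y=3) weight 1/2520
  (W=0, X=1, V=0, Z=0, U=1, Y=1) weight 1/840
  (W=0, X=1, V=0, Z=0, U=1, Y=3) weight 1/2520
  (W=0, X=1, V=1, Z=0, U=0, Y=1) weight 1/420
  (W=0, X=1, V=1, Z=0, U=0, Y=3) weight 1/1260
  (W=0, X=1, V=1, Z=0, U=1, Y=1) weight 1/420
  (W=0, X=1, V=1, Z=0, U=1, Y=3) weight 1/1260
  (W=0, X=2, V=0, Z=1, U=0, Y=0) weight 1/1260
  (W=0, X=3, V=0, Z=0, U=0, Y=1) weight 1/840
  … 182 more
Group by X:
  weight(X=1) = 4/63
  weight(X=2) = 2/21
  weight(X=3) = 4/63
Total weight = 4/63 + 2/21 + 4/63 = 2/9
P(X=1 | obs) = 4/63 / 2/9 = 2/7
P(X=2 | obs) = 2/21 / 2/9 = 3/7
P(X=3 | obs) = 4/63 / 2/9 = 2/7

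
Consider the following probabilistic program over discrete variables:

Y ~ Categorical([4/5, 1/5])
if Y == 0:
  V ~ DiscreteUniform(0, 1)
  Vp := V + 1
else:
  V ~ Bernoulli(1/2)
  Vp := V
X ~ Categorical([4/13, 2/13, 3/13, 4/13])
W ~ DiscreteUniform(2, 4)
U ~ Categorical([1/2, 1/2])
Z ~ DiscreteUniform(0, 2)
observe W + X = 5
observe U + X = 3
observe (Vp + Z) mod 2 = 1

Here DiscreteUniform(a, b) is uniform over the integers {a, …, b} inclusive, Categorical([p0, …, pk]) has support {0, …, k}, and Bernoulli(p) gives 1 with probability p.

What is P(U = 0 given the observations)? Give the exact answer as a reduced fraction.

Enumerate traces; 12 have nonzero weight after conditioning:
  (Y=0, V=0, X=2, W=3, U=1, Z=0) weight 1/195
  (Y=0, V=0, X=2, W=3, U=1, Z=2) weight 1/195
  (Y=0, V=0, X=3, W=2, U=0, Z=0) weight 4/585
  (Y=0, V=0, X=3, W=2, U=0, Z=2) weight 4/585
  (Y=0, V=1, X=2, W=3, U=1, Z=1) weight 1/195
  (Y=0, V=1, X=3, W=2, U=0, Z=1) weight 4/585
  (Y=1, V=0, X=2, W=3, U=1, Z=1) weight 1/780
  (Y=1, V=0, X=3, W=2, U=0, Z=1) weight 1/585
  … 4 more
Group by U:
  weight(U=0) = 1/39
  weight(U=1) = 1/52
Total weight = 1/39 + 1/52 = 7/156
P(U=0 | obs) = 1/39 / 7/156 = 4/7
P(U=1 | obs) = 1/52 / 7/156 = 3/7

P(U = 0 | obs) = 4/7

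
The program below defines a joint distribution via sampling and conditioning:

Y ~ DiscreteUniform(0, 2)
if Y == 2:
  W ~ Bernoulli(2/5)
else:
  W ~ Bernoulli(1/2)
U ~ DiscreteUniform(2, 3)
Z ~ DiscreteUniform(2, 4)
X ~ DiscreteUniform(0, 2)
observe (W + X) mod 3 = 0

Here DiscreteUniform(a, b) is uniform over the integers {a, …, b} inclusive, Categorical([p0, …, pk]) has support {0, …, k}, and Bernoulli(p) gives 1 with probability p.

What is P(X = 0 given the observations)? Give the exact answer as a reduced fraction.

Enumerate traces; 36 have nonzero weight after conditioning:
  (Y=0, W=0, U=2, Z=2, X=0) weight 1/108
  (Y=0, W=0, U=2, Z=3, X=0) weight 1/108
  (Y=0, W=0, U=2, Z=4, X=0) weight 1/108
  (Y=0, W=0, U=3, Z=2, X=0) weight 1/108
  (Y=0, W=0, U=3, Z=3, X=0) weight 1/108
  (Y=0, W=0, U=3, Z=4, X=0) weight 1/108
  (Y=0, W=1, U=2, Z=2, X=2) weight 1/108
  (Y=0, W=1, U=2, Z=3, X=2) weight 1/108
  … 28 more
Group by X:
  weight(X=0) = 8/45
  weight(X=2) = 7/45
Total weight = 8/45 + 7/45 = 1/3
P(X=0 | obs) = 8/45 / 1/3 = 8/15
P(X=2 | obs) = 7/45 / 1/3 = 7/15

P(X = 0 | obs) = 8/15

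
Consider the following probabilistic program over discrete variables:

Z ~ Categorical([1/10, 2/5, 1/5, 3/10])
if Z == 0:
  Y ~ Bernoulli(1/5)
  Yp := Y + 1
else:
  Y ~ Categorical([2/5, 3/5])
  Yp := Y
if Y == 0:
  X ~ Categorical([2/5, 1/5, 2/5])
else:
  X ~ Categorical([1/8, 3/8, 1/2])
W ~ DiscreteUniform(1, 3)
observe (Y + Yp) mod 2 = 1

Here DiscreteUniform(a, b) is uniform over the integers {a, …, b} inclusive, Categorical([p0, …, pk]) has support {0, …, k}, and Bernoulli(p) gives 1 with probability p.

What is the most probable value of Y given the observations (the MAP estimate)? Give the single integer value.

Enumerate traces; 18 have nonzero weight after conditioning:
  (Z=0, Y=0, X=0, W=1) weight 4/375
  (Z=0, Y=0, X=0, W=2) weight 4/375
  (Z=0, Y=0, X=0, W=3) weight 4/375
  (Z=0, Y=0, X=1, W=1) weight 2/375
  (Z=0, Y=0, X=1, W=2) weight 2/375
  (Z=0, Y=0, X=1, W=3) weight 2/375
  (Z=0, Y=0, X=2, W=1) weight 4/375
  (Z=0, Y=0, X=2, W=2) weight 4/375
  (Z=0, Y=1, X=0, W=1) weight 1/1200
  … 9 more
Group by Y:
  weight(Y=0) = 2/25
  weight(Y=1) = 1/50
Total weight = 2/25 + 1/50 = 1/10
P(Y=0 | obs) = 2/25 / 1/10 = 4/5
P(Y=1 | obs) = 1/50 / 1/10 = 1/5
argmax = 0

argmax_v P(Y = v | obs) = 0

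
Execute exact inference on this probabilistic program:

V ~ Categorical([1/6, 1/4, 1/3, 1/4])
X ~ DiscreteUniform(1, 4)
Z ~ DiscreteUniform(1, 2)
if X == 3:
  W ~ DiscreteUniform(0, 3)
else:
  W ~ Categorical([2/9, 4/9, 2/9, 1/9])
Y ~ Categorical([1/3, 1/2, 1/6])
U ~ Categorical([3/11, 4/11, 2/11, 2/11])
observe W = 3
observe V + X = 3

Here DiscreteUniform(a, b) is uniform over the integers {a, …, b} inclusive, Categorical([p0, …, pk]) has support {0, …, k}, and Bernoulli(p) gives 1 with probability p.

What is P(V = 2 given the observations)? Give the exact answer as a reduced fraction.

Enumerate traces; 72 have nonzero weight after conditioning:
  (V=0, X=3, Z=1, W=3, Y=0, U=0) weight 1/2112
  (V=0, X=3, Z=1, W=3, Y=0, U=1) weight 1/1584
  (V=0, X=3, Z=1, W=3, Y=0, U=2) weight 1/3168
  (V=0, X=3, Z=1, W=3, Y=0, U=3) weight 1/3168
  (V=0, X=3, Z=1, W=3, Y=1, U=0) weight 1/1408
  (V=0, X=3, Z=1, W=3, Y=1, U=1) weight 1/1056
  (V=0, X=3, Z=1, W=3, Y=1, U=2) weight 1/2112
  (V=0, X=3, Z=1, W=3, Y=1, U=3) weight 1/2112
  (V=1, X=2, Z=1, W=3, Y=0, U=0) weight 1/3168
  (V=2, X=1, Z=1, W=3, Y=0, U=0) weight 1/2376
  … 62 more
Group by V:
  weight(V=0) = 1/96
  weight(V=1) = 1/144
  weight(V=2) = 1/108
Total weight = 1/96 + 1/144 + 1/108 = 23/864
P(V=0 | obs) = 1/96 / 23/864 = 9/23
P(V=1 | obs) = 1/144 / 23/864 = 6/23
P(V=2 | obs) = 1/108 / 23/864 = 8/23

P(V = 2 | obs) = 8/23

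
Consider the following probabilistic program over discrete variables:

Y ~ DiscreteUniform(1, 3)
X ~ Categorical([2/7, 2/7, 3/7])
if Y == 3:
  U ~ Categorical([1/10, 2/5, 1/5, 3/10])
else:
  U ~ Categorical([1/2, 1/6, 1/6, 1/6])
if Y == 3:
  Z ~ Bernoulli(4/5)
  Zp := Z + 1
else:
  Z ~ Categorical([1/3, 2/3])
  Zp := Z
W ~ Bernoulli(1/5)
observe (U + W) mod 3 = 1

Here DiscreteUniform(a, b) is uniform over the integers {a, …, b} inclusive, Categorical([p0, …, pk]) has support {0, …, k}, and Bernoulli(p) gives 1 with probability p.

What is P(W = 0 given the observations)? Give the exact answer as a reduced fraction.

P(W = 0 | obs) = 22/35

Enumerate traces; 54 have nonzero weight after conditioning:
  (Y=1, X=0, U=0, Z=0, W=1) weight 1/315
  (Y=1, X=0, U=0, Z=1, W=1) weight 2/315
  (Y=1, X=0, U=1, Z=0, W=0) weight 4/945
  (Y=1, X=0, U=1, Z=1, W=0) weight 8/945
  (Y=1, X=0, U=3, Z=0, W=1) weight 1/945
  (Y=1, X=0, U=3, Z=1, W=1) weight 2/945
  (Y=1, X=1, U=0, Z=0, W=1) weight 1/315
  (Y=1, X=1, U=0, Z=1, W=1) weight 2/315
  … 46 more
Group by W:
  weight(W=0) = 44/225
  weight(W=1) = 26/225
Total weight = 44/225 + 26/225 = 14/45
P(W=0 | obs) = 44/225 / 14/45 = 22/35
P(W=1 | obs) = 26/225 / 14/45 = 13/35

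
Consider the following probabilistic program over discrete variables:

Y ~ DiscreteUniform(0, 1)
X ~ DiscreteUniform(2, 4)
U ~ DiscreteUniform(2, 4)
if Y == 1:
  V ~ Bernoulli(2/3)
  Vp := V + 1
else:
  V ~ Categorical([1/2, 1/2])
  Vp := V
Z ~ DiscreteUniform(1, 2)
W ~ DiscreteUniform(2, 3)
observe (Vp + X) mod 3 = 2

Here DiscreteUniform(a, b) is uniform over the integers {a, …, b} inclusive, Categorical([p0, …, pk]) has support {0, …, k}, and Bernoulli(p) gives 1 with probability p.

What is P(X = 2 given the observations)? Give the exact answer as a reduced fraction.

Enumerate traces; 48 have nonzero weight after conditioning:
  (Y=0, X=2, U=2, V=0, Z=1, W=2) weight 1/144
  (Y=0, X=2, U=2, V=0, Z=1, W=3) weight 1/144
  (Y=0, X=2, U=2, V=0, Z=2, W=2) weight 1/144
  (Y=0, X=2, U=2, V=0, Z=2, W=3) weight 1/144
  (Y=0, X=2, U=3, V=0, Z=1, W=2) weight 1/144
  (Y=0, X=2, U=3, V=0, Z=1, W=3) weight 1/144
  (Y=0, X=2, U=3, V=0, Z=2, W=2) weight 1/144
  (Y=0, X=2, U=3, V=0, Z=2, W=3) weight 1/144
  (Y=0, X=4, U=2, V=1, Z=1, W=2) weight 1/144
  (Y=1, X=3, U=2, V=1, Z=1, W=2) weight 1/108
  … 38 more
Group by X:
  weight(X=2) = 1/12
  weight(X=3) = 1/9
  weight(X=4) = 5/36
Total weight = 1/12 + 1/9 + 5/36 = 1/3
P(X=2 | obs) = 1/12 / 1/3 = 1/4
P(X=3 | obs) = 1/9 / 1/3 = 1/3
P(X=4 | obs) = 5/36 / 1/3 = 5/12

P(X = 2 | obs) = 1/4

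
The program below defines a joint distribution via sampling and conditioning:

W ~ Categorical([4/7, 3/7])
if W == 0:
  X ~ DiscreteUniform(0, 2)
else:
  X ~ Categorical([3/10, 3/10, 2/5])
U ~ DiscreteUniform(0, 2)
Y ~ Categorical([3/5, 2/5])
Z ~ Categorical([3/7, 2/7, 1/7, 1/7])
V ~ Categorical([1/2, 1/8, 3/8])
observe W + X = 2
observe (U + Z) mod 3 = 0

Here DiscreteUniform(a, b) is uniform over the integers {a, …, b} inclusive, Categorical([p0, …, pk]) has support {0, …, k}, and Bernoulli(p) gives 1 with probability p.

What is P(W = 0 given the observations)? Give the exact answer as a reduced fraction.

Enumerate traces; 48 have nonzero weight after conditioning:
  (W=0, X=2, U=0, Y=0, Z=0, V=0) weight 2/245
  (W=0, X=2, U=0, Y=0, Z=0, V=1) weight 1/490
  (W=0, X=2, U=0, Y=0, Z=0, V=2) weight 3/490
  (W=0, X=2, U=0, Y=0, Z=3, V=0) weight 2/735
  (W=0, X=2, U=0, Y=0, Z=3, V=1) weight 1/1470
  (W=0, X=2, U=0, Y=0, Z=3, V=2) weight 1/490
  (W=0, X=2, U=0, Y=1, Z=0, V=0) weight 4/735
  (W=0, X=2, U=0, Y=1, Z=0, V=1) weight 1/735
  (W=1, X=1, U=0, Y=0, Z=0, V=0) weight 27/4900
  … 39 more
Group by W:
  weight(W=0) = 4/63
  weight(W=1) = 3/70
Total weight = 4/63 + 3/70 = 67/630
P(W=0 | obs) = 4/63 / 67/630 = 40/67
P(W=1 | obs) = 3/70 / 67/630 = 27/67

P(W = 0 | obs) = 40/67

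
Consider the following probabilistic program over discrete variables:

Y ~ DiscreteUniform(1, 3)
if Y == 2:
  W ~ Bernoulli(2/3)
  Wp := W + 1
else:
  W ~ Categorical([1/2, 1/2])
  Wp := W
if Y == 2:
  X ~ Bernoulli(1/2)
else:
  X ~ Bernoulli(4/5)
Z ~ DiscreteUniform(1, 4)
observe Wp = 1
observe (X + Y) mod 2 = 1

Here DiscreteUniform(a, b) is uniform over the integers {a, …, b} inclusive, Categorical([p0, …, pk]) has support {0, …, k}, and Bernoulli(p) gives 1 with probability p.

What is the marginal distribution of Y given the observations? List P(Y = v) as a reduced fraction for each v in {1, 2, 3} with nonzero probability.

P(Y=1) = 3/11, P(Y=2) = 5/11, P(Y=3) = 3/11

Enumerate traces; 12 have nonzero weight after conditioning:
  (Y=1, W=1, X=0, Z=1) weight 1/120
  (Y=1, W=1, X=0, Z=2) weight 1/120
  (Y=1, W=1, X=0, Z=3) weight 1/120
  (Y=1, W=1, X=0, Z=4) weight 1/120
  (Y=2, W=0, X=1, Z=1) weight 1/72
  (Y=2, W=0, X=1, Z=2) weight 1/72
  (Y=2, W=0, X=1, Z=3) weight 1/72
  (Y=2, W=0, X=1, Z=4) weight 1/72
  (Y=3, W=1, X=0, Z=1) weight 1/120
  … 3 more
Group by Y:
  weight(Y=1) = 1/30
  weight(Y=2) = 1/18
  weight(Y=3) = 1/30
Total weight = 1/30 + 1/18 + 1/30 = 11/90
P(Y=1 | obs) = 1/30 / 11/90 = 3/11
P(Y=2 | obs) = 1/18 / 11/90 = 5/11
P(Y=3 | obs) = 1/30 / 11/90 = 3/11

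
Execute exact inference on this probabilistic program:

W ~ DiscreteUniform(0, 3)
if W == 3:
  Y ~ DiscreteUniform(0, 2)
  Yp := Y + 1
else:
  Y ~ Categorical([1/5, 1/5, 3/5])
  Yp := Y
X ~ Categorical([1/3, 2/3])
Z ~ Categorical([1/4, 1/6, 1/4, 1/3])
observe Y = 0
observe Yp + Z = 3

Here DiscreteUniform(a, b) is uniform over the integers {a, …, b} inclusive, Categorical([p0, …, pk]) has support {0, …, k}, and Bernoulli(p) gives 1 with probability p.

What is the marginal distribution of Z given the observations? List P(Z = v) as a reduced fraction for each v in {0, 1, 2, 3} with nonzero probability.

Enumerate traces; 8 have nonzero weight after conditioning:
  (W=0, Y=0, X=0, Z=3) weight 1/180
  (W=0, Y=0, X=1, Z=3) weight 1/90
  (W=1, Y=0, X=0, Z=3) weight 1/180
  (W=1, Y=0, X=1, Z=3) weight 1/90
  (W=2, Y=0, X=0, Z=3) weight 1/180
  (W=2, Y=0, X=1, Z=3) weight 1/90
  (W=3, Y=0, X=0, Z=2) weight 1/144
  (W=3, Y=0, X=1, Z=2) weight 1/72
Group by Z:
  weight(Z=2) = 1/48
  weight(Z=3) = 1/20
Total weight = 1/48 + 1/20 = 17/240
P(Z=2 | obs) = 1/48 / 17/240 = 5/17
P(Z=3 | obs) = 1/20 / 17/240 = 12/17

P(Z=2) = 5/17, P(Z=3) = 12/17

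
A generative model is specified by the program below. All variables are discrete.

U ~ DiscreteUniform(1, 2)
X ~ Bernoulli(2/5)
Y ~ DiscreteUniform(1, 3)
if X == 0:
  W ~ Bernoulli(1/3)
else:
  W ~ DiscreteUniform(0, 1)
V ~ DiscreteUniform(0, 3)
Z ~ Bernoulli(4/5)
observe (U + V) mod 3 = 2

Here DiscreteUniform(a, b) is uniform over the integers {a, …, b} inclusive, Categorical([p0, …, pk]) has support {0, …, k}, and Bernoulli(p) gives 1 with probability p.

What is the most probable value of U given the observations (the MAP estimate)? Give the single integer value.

argmax_v P(U = v | obs) = 2

Enumerate traces; 72 have nonzero weight after conditioning:
  (U=1, X=0, Y=1, W=0, V=1, Z=0) weight 1/300
  (U=1, X=0, Y=1, W=0, V=1, Z=1) weight 1/75
  (U=1, X=0, Y=1, W=1, V=1, Z=0) weight 1/600
  (U=1, X=0, Y=1, W=1, V=1, Z=1) weight 1/150
  (U=1, X=0, Y=2, W=0, V=1, Z=0) weight 1/300
  (U=1, X=0, Y=2, W=0, V=1, Z=1) weight 1/75
  (U=1, X=0, Y=2, W=1, V=1, Z=0) weight 1/600
  (U=1, X=0, Y=2, W=1, V=1, Z=1) weight 1/150
  (U=2, X=0, Y=1, W=0, V=0, Z=0) weight 1/300
  … 63 more
Group by U:
  weight(U=1) = 1/8
  weight(U=2) = 1/4
Total weight = 1/8 + 1/4 = 3/8
P(U=1 | obs) = 1/8 / 3/8 = 1/3
P(U=2 | obs) = 1/4 / 3/8 = 2/3
argmax = 2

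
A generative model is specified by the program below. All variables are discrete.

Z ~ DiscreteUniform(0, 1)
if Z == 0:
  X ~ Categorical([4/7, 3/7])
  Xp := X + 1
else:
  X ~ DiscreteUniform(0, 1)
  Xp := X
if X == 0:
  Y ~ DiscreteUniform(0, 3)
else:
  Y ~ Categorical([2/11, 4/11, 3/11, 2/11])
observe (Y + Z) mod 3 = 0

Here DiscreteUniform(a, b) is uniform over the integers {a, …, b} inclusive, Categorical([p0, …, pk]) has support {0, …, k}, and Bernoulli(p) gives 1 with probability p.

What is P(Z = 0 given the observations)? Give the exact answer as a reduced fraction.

P(Z = 0 | obs) = 272/433

Enumerate traces; 6 have nonzero weight after conditioning:
  (Z=0, X=0, Y=0) weight 1/14
  (Z=0, X=0, Y=3) weight 1/14
  (Z=0, X=1, Y=0) weight 3/77
  (Z=0, X=1, Y=3) weight 3/77
  (Z=1, X=0, Y=2) weight 1/16
  (Z=1, X=1, Y=2) weight 3/44
Group by Z:
  weight(Z=0) = 17/77
  weight(Z=1) = 23/176
Total weight = 17/77 + 23/176 = 433/1232
P(Z=0 | obs) = 17/77 / 433/1232 = 272/433
P(Z=1 | obs) = 23/176 / 433/1232 = 161/433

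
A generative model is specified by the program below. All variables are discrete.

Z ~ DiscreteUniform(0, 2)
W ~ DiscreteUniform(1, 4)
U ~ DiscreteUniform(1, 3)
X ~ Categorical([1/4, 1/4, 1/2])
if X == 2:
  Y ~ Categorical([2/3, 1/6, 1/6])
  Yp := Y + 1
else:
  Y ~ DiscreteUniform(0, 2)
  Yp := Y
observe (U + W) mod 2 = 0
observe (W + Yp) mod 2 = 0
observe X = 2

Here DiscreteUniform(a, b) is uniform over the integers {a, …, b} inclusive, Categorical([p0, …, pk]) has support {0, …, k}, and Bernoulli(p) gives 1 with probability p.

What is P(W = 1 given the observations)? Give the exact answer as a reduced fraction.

P(W = 1 | obs) = 5/11

Enumerate traces; 30 have nonzero weight after conditioning:
  (Z=0, W=1, U=1, X=2, Y=0) weight 1/108
  (Z=0, W=1, U=1, X=2, Y=2) weight 1/432
  (Z=0, W=1, U=3, X=2, Y=0) weight 1/108
  (Z=0, W=1, U=3, X=2, Y=2) weight 1/432
  (Z=0, W=2, U=2, X=2, Y=1) weight 1/432
  (Z=0, W=3, U=1, X=2, Y=0) weight 1/108
  (Z=0, W=3, U=1, X=2, Y=2) weight 1/432
  (Z=0, W=3, U=3, X=2, Y=0) weight 1/108
  (Z=0, W=4, U=2, X=2, Y=1) weight 1/432
  … 21 more
Group by W:
  weight(W=1) = 5/72
  weight(W=2) = 1/144
  weight(W=3) = 5/72
  weight(W=4) = 1/144
Total weight = 5/72 + 1/144 + 5/72 + 1/144 = 11/72
P(W=1 | obs) = 5/72 / 11/72 = 5/11
P(W=2 | obs) = 1/144 / 11/72 = 1/22
P(W=3 | obs) = 5/72 / 11/72 = 5/11
P(W=4 | obs) = 1/144 / 11/72 = 1/22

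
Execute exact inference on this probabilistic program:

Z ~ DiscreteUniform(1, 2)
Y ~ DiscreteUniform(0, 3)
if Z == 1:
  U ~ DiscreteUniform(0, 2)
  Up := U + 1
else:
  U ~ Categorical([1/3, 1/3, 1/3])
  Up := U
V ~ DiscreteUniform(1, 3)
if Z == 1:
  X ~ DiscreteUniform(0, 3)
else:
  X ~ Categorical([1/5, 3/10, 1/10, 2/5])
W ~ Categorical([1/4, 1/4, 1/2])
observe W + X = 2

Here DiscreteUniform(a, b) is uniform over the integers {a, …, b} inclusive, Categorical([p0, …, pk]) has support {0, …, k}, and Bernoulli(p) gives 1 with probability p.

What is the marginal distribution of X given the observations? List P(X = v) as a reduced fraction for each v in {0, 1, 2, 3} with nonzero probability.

P(X=0) = 1/2, P(X=1) = 11/36, P(X=2) = 7/36

Enumerate traces; 216 have nonzero weight after conditioning:
  (Z=1, Y=0, U=0, V=1, X=0, W=2) weight 1/576
  (Z=1, Y=0, U=0, V=1, X=1, W=1) weight 1/1152
  (Z=1, Y=0, U=0, V=1, X=2, W=0) weight 1/1152
  (Z=1, Y=0, U=0, V=2, X=0, W=2) weight 1/576
  (Z=1, Y=0, U=0, V=2, X=1, W=1) weight 1/1152
  (Z=1, Y=0, U=0, V=2, X=2, W=0) weight 1/1152
  (Z=1, Y=0, U=0, V=3, X=0, W=2) weight 1/576
  (Z=1, Y=0, U=0, V=3, X=1, W=1) weight 1/1152
  … 208 more
Group by X:
  weight(X=0) = 9/80
  weight(X=1) = 11/160
  weight(X=2) = 7/160
Total weight = 9/80 + 11/160 + 7/160 = 9/40
P(X=0 | obs) = 9/80 / 9/40 = 1/2
P(X=1 | obs) = 11/160 / 9/40 = 11/36
P(X=2 | obs) = 7/160 / 9/40 = 7/36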